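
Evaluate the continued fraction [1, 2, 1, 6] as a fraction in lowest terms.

Fold from the inside: start with 6/1.
  1 + 1/6 = 7/6
  2 + 6/7 = 20/7
  1 + 7/20 = 27/20

27/20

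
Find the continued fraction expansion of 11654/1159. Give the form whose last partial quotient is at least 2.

[10; 18, 9, 7]

11654 = 10·1159 + 64
1159 = 18·64 + 7
64 = 9·7 + 1
7 = 7·1 + 0  (stop)
So 11654/1159 = [10; 18, 9, 7].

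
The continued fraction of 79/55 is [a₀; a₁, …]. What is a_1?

2

79 = 1·55 + 24   →  a_0 = 1
55 = 2·24 + 7   →  a_1 = 2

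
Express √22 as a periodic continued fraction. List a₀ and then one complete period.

[4; 1, 2, 4, 2, 1, 8]

a₀ = ⌊√22⌋ = 4.
With m₀=0, d₀=1 and mₖ₊₁ = dₖaₖ − mₖ, dₖ₊₁ = (n − mₖ₊₁²)/dₖ, aₖ₊₁ = ⌊(a₀+mₖ₊₁)/dₖ₊₁⌋:
  k=1: m=4, d=6, a=1
  k=2: m=2, d=3, a=2
  k=3: m=4, d=2, a=4
  k=4: m=4, d=3, a=2
  k=5: m=2, d=6, a=1
  k=6: m=4, d=1, a=8
d=1 and a=2a₀=8 at k=6, so the next step gives (m, d) = (4, 6) again — its k=1 value — and the period has length 6.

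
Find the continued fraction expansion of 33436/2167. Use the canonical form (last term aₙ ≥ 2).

33436 = 15×2167 + 931
2167 = 2×931 + 305
931 = 3×305 + 16
305 = 19×16 + 1
16 = 16×1 + 0  (stop)
So 33436/2167 = [15; 2, 3, 19, 16].

[15; 2, 3, 19, 16]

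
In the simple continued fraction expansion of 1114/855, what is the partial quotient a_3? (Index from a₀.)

1114 = 1·855 + 259   →  a_0 = 1
855 = 3·259 + 78   →  a_1 = 3
259 = 3·78 + 25   →  a_2 = 3
78 = 3·25 + 3   →  a_3 = 3

3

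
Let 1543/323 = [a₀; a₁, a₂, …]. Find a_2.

3

1543 = 4·323 + 251   →  a_0 = 4
323 = 1·251 + 72   →  a_1 = 1
251 = 3·72 + 35   →  a_2 = 3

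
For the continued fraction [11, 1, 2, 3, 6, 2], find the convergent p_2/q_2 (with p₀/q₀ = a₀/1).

Using pₖ = aₖpₖ₋₁ + pₖ₋₂, qₖ = aₖqₖ₋₁ + qₖ₋₂ (with p₋₁=1, p₋₂=0, q₋₁=0, q₋₂=1):
  k=0: a=11, p=11, q=1
  k=1: a=1, p=12, q=1
  k=2: a=2, p=35, q=3

35/3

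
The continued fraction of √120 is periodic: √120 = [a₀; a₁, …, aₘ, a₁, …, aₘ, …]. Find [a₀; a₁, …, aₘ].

[10; 1, 20]

a₀ = ⌊√120⌋ = 10.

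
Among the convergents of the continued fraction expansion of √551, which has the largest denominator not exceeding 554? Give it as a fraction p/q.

8380/357

√551 = [23; 2, 8, 1, 8, 2, 46, …] (period length 6).
Convergents:
  p_0/q_0 = 23/1
  p_1/q_1 = 47/2
  p_2/q_2 = 399/17
  p_3/q_3 = 446/19
  p_4/q_4 = 3967/169
  p_5/q_5 = 8380/357
  p_6/q_6 = 389447/16591
q_5 = 357 ≤ 554 < 16591 = q_6, so the answer is 8380/357.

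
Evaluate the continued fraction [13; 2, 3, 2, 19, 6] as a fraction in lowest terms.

Fold from the inside: start with 6/1.
  19 + 1/6 = 115/6
  2 + 6/115 = 236/115
  3 + 115/236 = 823/236
  2 + 236/823 = 1882/823
  13 + 823/1882 = 25289/1882

25289/1882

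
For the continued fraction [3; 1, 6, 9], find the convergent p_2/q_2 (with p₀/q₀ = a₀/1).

27/7

Using pₖ = aₖpₖ₋₁ + pₖ₋₂, qₖ = aₖqₖ₋₁ + qₖ₋₂ (with p₋₁=1, p₋₂=0, q₋₁=0, q₋₂=1):
  k=0: a=3, p=3, q=1
  k=1: a=1, p=4, q=1
  k=2: a=6, p=27, q=7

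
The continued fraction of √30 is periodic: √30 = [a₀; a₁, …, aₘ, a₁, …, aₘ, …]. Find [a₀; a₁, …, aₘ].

a₀ = ⌊√30⌋ = 5.
With m₀=0, d₀=1 and mₖ₊₁ = dₖaₖ − mₖ, dₖ₊₁ = (n − mₖ₊₁²)/dₖ, aₖ₊₁ = ⌊(a₀+mₖ₊₁)/dₖ₊₁⌋:
  k=1: m=5, d=5, a=2
  k=2: m=5, d=1, a=10
d=1 and a=2a₀=10 at k=2, so the next step gives (m, d) = (5, 5) again — its k=1 value — and the period has length 2.

[5; 2, 10]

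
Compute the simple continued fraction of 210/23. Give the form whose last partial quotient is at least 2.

[9; 7, 1, 2]

210 = 9·23 + 3
23 = 7·3 + 2
3 = 1·2 + 1
2 = 2·1 + 0  (stop)
So 210/23 = [9; 7, 1, 2].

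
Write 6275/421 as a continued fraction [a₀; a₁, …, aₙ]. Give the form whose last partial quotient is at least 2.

6275 = 14×421 + 381
421 = 1×381 + 40
381 = 9×40 + 21
40 = 1×21 + 19
21 = 1×19 + 2
19 = 9×2 + 1
2 = 2×1 + 0  (stop)
So 6275/421 = [14; 1, 9, 1, 1, 9, 2].

[14; 1, 9, 1, 1, 9, 2]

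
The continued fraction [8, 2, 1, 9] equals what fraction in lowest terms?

242/29

Using pₖ = aₖpₖ₋₁ + pₖ₋₂ and qₖ = aₖqₖ₋₁ + qₖ₋₂:
  k=0: a=8, p=8, q=1
  k=1: a=2, p=17, q=2
  k=2: a=1, p=25, q=3
  k=3: a=9, p=242, q=29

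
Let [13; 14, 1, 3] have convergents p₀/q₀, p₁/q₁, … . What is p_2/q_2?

196/15

Using pₖ = aₖpₖ₋₁ + pₖ₋₂, qₖ = aₖqₖ₋₁ + qₖ₋₂ (with p₋₁=1, p₋₂=0, q₋₁=0, q₋₂=1):
  k=0: a=13, p=13, q=1
  k=1: a=14, p=183, q=14
  k=2: a=1, p=196, q=15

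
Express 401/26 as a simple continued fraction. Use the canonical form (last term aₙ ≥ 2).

401 = 15×26 + 11
26 = 2×11 + 4
11 = 2×4 + 3
4 = 1×3 + 1
3 = 3×1 + 0  (stop)
So 401/26 = [15; 2, 2, 1, 3].

[15; 2, 2, 1, 3]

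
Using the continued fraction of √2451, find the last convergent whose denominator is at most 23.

√2451 = [49; 1, 1, 32, 1, 1, 98, …] (period length 6).
Convergents:
  p_0/q_0 = 49/1
  p_1/q_1 = 50/1
  p_2/q_2 = 99/2
  p_3/q_3 = 3218/65
q_2 = 2 ≤ 23 < 65 = q_3, so the answer is 99/2.

99/2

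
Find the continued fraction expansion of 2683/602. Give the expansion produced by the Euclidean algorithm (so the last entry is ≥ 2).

[4; 2, 5, 3, 2, 7]

2683 = 4*602 + 275
602 = 2*275 + 52
275 = 5*52 + 15
52 = 3*15 + 7
15 = 2*7 + 1
7 = 7*1 + 0  (stop)
So 2683/602 = [4; 2, 5, 3, 2, 7].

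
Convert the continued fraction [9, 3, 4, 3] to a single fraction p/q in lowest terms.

Fold from the inside: start with 3/1.
  4 + 1/3 = 13/3
  3 + 3/13 = 42/13
  9 + 13/42 = 391/42

391/42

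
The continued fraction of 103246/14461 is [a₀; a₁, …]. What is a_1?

103246 = 7·14461 + 2019   →  a_0 = 7
14461 = 7·2019 + 328   →  a_1 = 7

7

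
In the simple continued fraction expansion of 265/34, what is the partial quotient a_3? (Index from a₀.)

265 = 7·34 + 27   →  a_0 = 7
34 = 1·27 + 7   →  a_1 = 1
27 = 3·7 + 6   →  a_2 = 3
7 = 1·6 + 1   →  a_3 = 1

1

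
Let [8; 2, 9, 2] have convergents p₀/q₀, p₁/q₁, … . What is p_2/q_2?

161/19

Using pₖ = aₖpₖ₋₁ + pₖ₋₂, qₖ = aₖqₖ₋₁ + qₖ₋₂ (with p₋₁=1, p₋₂=0, q₋₁=0, q₋₂=1):
  k=0: a=8, p=8, q=1
  k=1: a=2, p=17, q=2
  k=2: a=9, p=161, q=19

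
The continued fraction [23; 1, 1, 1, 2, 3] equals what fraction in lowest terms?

Using pₖ = aₖpₖ₋₁ + pₖ₋₂ and qₖ = aₖqₖ₋₁ + qₖ₋₂:
  k=0: a=23, p=23, q=1
  k=1: a=1, p=24, q=1
  k=2: a=1, p=47, q=2
  k=3: a=1, p=71, q=3
  k=4: a=2, p=189, q=8
  k=5: a=3, p=638, q=27

638/27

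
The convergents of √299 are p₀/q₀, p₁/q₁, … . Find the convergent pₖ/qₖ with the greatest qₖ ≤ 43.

415/24

√299 = [17; 3, 2, 3, 34, …] (period length 4).
Convergents:
  p_0/q_0 = 17/1
  p_1/q_1 = 52/3
  p_2/q_2 = 121/7
  p_3/q_3 = 415/24
  p_4/q_4 = 14231/823
q_3 = 24 ≤ 43 < 823 = q_4, so the answer is 415/24.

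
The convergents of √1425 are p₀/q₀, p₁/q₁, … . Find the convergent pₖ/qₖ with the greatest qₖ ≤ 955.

√1425 = [37; 1, 2, 1, 74, …] (period length 4).
Convergents:
  p_0/q_0 = 37/1
  p_1/q_1 = 38/1
  p_2/q_2 = 113/3
  p_3/q_3 = 151/4
  p_4/q_4 = 11287/299
  p_5/q_5 = 11438/303
  p_6/q_6 = 34163/905
  p_7/q_7 = 45601/1208
q_6 = 905 ≤ 955 < 1208 = q_7, so the answer is 34163/905.

34163/905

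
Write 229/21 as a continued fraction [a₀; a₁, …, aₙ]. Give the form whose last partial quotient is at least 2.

[10; 1, 9, 2]

229 = 10×21 + 19
21 = 1×19 + 2
19 = 9×2 + 1
2 = 2×1 + 0  (stop)
So 229/21 = [10; 1, 9, 2].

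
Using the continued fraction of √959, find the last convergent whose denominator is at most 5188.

59489/1921

√959 = [30; 1, 29, 1, 60, …] (period length 4).
Convergents:
  p_0/q_0 = 30/1
  p_1/q_1 = 31/1
  p_2/q_2 = 929/30
  p_3/q_3 = 960/31
  p_4/q_4 = 58529/1890
  p_5/q_5 = 59489/1921
  p_6/q_6 = 1783710/57599
q_5 = 1921 ≤ 5188 < 57599 = q_6, so the answer is 59489/1921.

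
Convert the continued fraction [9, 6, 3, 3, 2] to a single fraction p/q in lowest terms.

1328/145

Using pₖ = aₖpₖ₋₁ + pₖ₋₂ and qₖ = aₖqₖ₋₁ + qₖ₋₂:
  k=0: a=9, p=9, q=1
  k=1: a=6, p=55, q=6
  k=2: a=3, p=174, q=19
  k=3: a=3, p=577, q=63
  k=4: a=2, p=1328, q=145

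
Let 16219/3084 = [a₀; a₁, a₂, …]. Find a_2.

1

16219 = 5·3084 + 799   →  a_0 = 5
3084 = 3·799 + 687   →  a_1 = 3
799 = 1·687 + 112   →  a_2 = 1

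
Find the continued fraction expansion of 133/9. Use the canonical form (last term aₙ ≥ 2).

133 = 14·9 + 7
9 = 1·7 + 2
7 = 3·2 + 1
2 = 2·1 + 0  (stop)
So 133/9 = [14; 1, 3, 2].

[14; 1, 3, 2]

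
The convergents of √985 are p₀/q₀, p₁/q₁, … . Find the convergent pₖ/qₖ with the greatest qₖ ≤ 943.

√985 = [31; 2, 1, 1, 2, 62, …] (period length 5).
Convergents:
  p_0/q_0 = 31/1
  p_1/q_1 = 63/2
  p_2/q_2 = 94/3
  p_3/q_3 = 157/5
  p_4/q_4 = 408/13
  p_5/q_5 = 25453/811
  p_6/q_6 = 51314/1635
q_5 = 811 ≤ 943 < 1635 = q_6, so the answer is 25453/811.

25453/811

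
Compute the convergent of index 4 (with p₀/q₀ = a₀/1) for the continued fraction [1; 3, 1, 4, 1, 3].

Using pₖ = aₖpₖ₋₁ + pₖ₋₂, qₖ = aₖqₖ₋₁ + qₖ₋₂ (with p₋₁=1, p₋₂=0, q₋₁=0, q₋₂=1):
  k=0: a=1, p=1, q=1
  k=1: a=3, p=4, q=3
  k=2: a=1, p=5, q=4
  k=3: a=4, p=24, q=19
  k=4: a=1, p=29, q=23

29/23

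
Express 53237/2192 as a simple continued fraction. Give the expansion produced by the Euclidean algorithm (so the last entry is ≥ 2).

[24; 3, 2, 16, 19]

53237 = 24×2192 + 629
2192 = 3×629 + 305
629 = 2×305 + 19
305 = 16×19 + 1
19 = 19×1 + 0  (stop)
So 53237/2192 = [24; 3, 2, 16, 19].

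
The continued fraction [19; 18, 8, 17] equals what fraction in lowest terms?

Fold from the inside: start with 17/1.
  8 + 1/17 = 137/17
  18 + 17/137 = 2483/137
  19 + 137/2483 = 47314/2483

47314/2483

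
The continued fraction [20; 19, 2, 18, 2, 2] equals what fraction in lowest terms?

Using pₖ = aₖpₖ₋₁ + pₖ₋₂ and qₖ = aₖqₖ₋₁ + qₖ₋₂:
  k=0: a=20, p=20, q=1
  k=1: a=19, p=381, q=19
  k=2: a=2, p=782, q=39
  k=3: a=18, p=14457, q=721
  k=4: a=2, p=29696, q=1481
  k=5: a=2, p=73849, q=3683

73849/3683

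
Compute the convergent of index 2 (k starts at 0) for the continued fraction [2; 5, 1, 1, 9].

Using pₖ = aₖpₖ₋₁ + pₖ₋₂, qₖ = aₖqₖ₋₁ + qₖ₋₂ (with p₋₁=1, p₋₂=0, q₋₁=0, q₋₂=1):
  k=0: a=2, p=2, q=1
  k=1: a=5, p=11, q=5
  k=2: a=1, p=13, q=6

13/6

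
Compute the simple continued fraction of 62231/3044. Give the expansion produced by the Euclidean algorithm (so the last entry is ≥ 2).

62231 = 20*3044 + 1351
3044 = 2*1351 + 342
1351 = 3*342 + 325
342 = 1*325 + 17
325 = 19*17 + 2
17 = 8*2 + 1
2 = 2*1 + 0  (stop)
So 62231/3044 = [20; 2, 3, 1, 19, 8, 2].

[20; 2, 3, 1, 19, 8, 2]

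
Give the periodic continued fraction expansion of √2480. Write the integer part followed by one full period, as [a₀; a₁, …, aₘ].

a₀ = ⌊√2480⌋ = 49.

[49; 1, 3, 1, 98]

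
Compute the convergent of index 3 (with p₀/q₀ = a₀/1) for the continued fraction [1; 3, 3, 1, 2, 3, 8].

17/13

Using pₖ = aₖpₖ₋₁ + pₖ₋₂, qₖ = aₖqₖ₋₁ + qₖ₋₂ (with p₋₁=1, p₋₂=0, q₋₁=0, q₋₂=1):
  k=0: a=1, p=1, q=1
  k=1: a=3, p=4, q=3
  k=2: a=3, p=13, q=10
  k=3: a=1, p=17, q=13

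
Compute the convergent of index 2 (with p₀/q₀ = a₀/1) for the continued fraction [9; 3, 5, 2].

Using pₖ = aₖpₖ₋₁ + pₖ₋₂, qₖ = aₖqₖ₋₁ + qₖ₋₂ (with p₋₁=1, p₋₂=0, q₋₁=0, q₋₂=1):
  k=0: a=9, p=9, q=1
  k=1: a=3, p=28, q=3
  k=2: a=5, p=149, q=16

149/16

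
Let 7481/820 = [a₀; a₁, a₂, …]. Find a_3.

7481 = 9·820 + 101   →  a_0 = 9
820 = 8·101 + 12   →  a_1 = 8
101 = 8·12 + 5   →  a_2 = 8
12 = 2·5 + 2   →  a_3 = 2

2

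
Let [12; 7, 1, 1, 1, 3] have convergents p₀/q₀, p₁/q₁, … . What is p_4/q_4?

279/23

Using pₖ = aₖpₖ₋₁ + pₖ₋₂, qₖ = aₖqₖ₋₁ + qₖ₋₂ (with p₋₁=1, p₋₂=0, q₋₁=0, q₋₂=1):
  k=0: a=12, p=12, q=1
  k=1: a=7, p=85, q=7
  k=2: a=1, p=97, q=8
  k=3: a=1, p=182, q=15
  k=4: a=1, p=279, q=23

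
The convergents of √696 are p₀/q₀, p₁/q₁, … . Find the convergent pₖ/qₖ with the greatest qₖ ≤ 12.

√696 = [26; 2, 1, 1, 1, 1, 1, 2, 52, …] (period length 8).
Convergents:
  p_0/q_0 = 26/1
  p_1/q_1 = 53/2
  p_2/q_2 = 79/3
  p_3/q_3 = 132/5
  p_4/q_4 = 211/8
  p_5/q_5 = 343/13
q_4 = 8 ≤ 12 < 13 = q_5, so the answer is 211/8.

211/8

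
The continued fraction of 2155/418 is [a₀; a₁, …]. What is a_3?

2155 = 5·418 + 65   →  a_0 = 5
418 = 6·65 + 28   →  a_1 = 6
65 = 2·28 + 9   →  a_2 = 2
28 = 3·9 + 1   →  a_3 = 3

3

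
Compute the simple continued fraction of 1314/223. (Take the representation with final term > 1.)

[5; 1, 8, 3, 2, 3]

1314 = 5·223 + 199
223 = 1·199 + 24
199 = 8·24 + 7
24 = 3·7 + 3
7 = 2·3 + 1
3 = 3·1 + 0  (stop)
So 1314/223 = [5; 1, 8, 3, 2, 3].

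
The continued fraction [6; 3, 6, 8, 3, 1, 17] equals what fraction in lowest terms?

Fold from the inside: start with 17/1.
  1 + 1/17 = 18/17
  3 + 17/18 = 71/18
  8 + 18/71 = 586/71
  6 + 71/586 = 3587/586
  3 + 586/3587 = 11347/3587
  6 + 3587/11347 = 71669/11347

71669/11347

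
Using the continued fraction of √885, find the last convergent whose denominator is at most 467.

√885 = [29; 1, 2, 1, 58, …] (period length 4).
Convergents:
  p_0/q_0 = 29/1
  p_1/q_1 = 30/1
  p_2/q_2 = 89/3
  p_3/q_3 = 119/4
  p_4/q_4 = 6991/235
  p_5/q_5 = 7110/239
  p_6/q_6 = 21211/713
q_5 = 239 ≤ 467 < 713 = q_6, so the answer is 7110/239.

7110/239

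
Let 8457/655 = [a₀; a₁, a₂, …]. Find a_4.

8457 = 12·655 + 597   →  a_0 = 12
655 = 1·597 + 58   →  a_1 = 1
597 = 10·58 + 17   →  a_2 = 10
58 = 3·17 + 7   →  a_3 = 3
17 = 2·7 + 3   →  a_4 = 2

2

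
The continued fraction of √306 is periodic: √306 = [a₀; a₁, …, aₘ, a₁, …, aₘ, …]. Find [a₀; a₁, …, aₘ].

a₀ = ⌊√306⌋ = 17.
With m₀=0, d₀=1 and mₖ₊₁ = dₖaₖ − mₖ, dₖ₊₁ = (n − mₖ₊₁²)/dₖ, aₖ₊₁ = ⌊(a₀+mₖ₊₁)/dₖ₊₁⌋:
  k=1: m=17, d=17, a=2
  k=2: m=17, d=1, a=34
d=1 and a=2a₀=34 at k=2, so the next step gives (m, d) = (17, 17) again — its k=1 value — and the period has length 2.

[17; 2, 34]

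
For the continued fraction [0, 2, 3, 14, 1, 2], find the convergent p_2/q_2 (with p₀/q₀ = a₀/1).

Using pₖ = aₖpₖ₋₁ + pₖ₋₂, qₖ = aₖqₖ₋₁ + qₖ₋₂ (with p₋₁=1, p₋₂=0, q₋₁=0, q₋₂=1):
  k=0: a=0, p=0, q=1
  k=1: a=2, p=1, q=2
  k=2: a=3, p=3, q=7

3/7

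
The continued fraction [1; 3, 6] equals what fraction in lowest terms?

Using pₖ = aₖpₖ₋₁ + pₖ₋₂ and qₖ = aₖqₖ₋₁ + qₖ₋₂:
  k=0: a=1, p=1, q=1
  k=1: a=3, p=4, q=3
  k=2: a=6, p=25, q=19

25/19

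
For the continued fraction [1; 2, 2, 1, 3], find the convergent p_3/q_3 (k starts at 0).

Using pₖ = aₖpₖ₋₁ + pₖ₋₂, qₖ = aₖqₖ₋₁ + qₖ₋₂ (with p₋₁=1, p₋₂=0, q₋₁=0, q₋₂=1):
  k=0: a=1, p=1, q=1
  k=1: a=2, p=3, q=2
  k=2: a=2, p=7, q=5
  k=3: a=1, p=10, q=7

10/7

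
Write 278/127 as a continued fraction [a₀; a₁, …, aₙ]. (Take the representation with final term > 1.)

[2; 5, 3, 2, 3]

278 = 2*127 + 24
127 = 5*24 + 7
24 = 3*7 + 3
7 = 2*3 + 1
3 = 3*1 + 0  (stop)
So 278/127 = [2; 5, 3, 2, 3].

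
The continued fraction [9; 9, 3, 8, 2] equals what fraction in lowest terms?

4499/494

Fold from the inside: start with 2/1.
  8 + 1/2 = 17/2
  3 + 2/17 = 53/17
  9 + 17/53 = 494/53
  9 + 53/494 = 4499/494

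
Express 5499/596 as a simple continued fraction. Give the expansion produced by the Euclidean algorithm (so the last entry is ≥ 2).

[9; 4, 2, 2, 2, 3, 3]

5499 = 9·596 + 135
596 = 4·135 + 56
135 = 2·56 + 23
56 = 2·23 + 10
23 = 2·10 + 3
10 = 3·3 + 1
3 = 3·1 + 0  (stop)
So 5499/596 = [9; 4, 2, 2, 2, 3, 3].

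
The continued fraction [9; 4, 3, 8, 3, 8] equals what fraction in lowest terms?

25885/2804

Using pₖ = aₖpₖ₋₁ + pₖ₋₂ and qₖ = aₖqₖ₋₁ + qₖ₋₂:
  k=0: a=9, p=9, q=1
  k=1: a=4, p=37, q=4
  k=2: a=3, p=120, q=13
  k=3: a=8, p=997, q=108
  k=4: a=3, p=3111, q=337
  k=5: a=8, p=25885, q=2804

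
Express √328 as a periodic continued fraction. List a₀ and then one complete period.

[18; 9, 36]

a₀ = ⌊√328⌋ = 18.
With m₀=0, d₀=1 and mₖ₊₁ = dₖaₖ − mₖ, dₖ₊₁ = (n − mₖ₊₁²)/dₖ, aₖ₊₁ = ⌊(a₀+mₖ₊₁)/dₖ₊₁⌋:
  k=1: m=18, d=4, a=9
  k=2: m=18, d=1, a=36
d=1 and a=2a₀=36 at k=2, so the next step gives (m, d) = (18, 4) again — its k=1 value — and the period has length 2.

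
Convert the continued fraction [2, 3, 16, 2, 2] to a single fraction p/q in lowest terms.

584/251

Using pₖ = aₖpₖ₋₁ + pₖ₋₂ and qₖ = aₖqₖ₋₁ + qₖ₋₂:
  k=0: a=2, p=2, q=1
  k=1: a=3, p=7, q=3
  k=2: a=16, p=114, q=49
  k=3: a=2, p=235, q=101
  k=4: a=2, p=584, q=251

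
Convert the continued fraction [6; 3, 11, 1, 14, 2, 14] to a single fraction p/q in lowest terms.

Fold from the inside: start with 14/1.
  2 + 1/14 = 29/14
  14 + 14/29 = 420/29
  1 + 29/420 = 449/420
  11 + 420/449 = 5359/449
  3 + 449/5359 = 16526/5359
  6 + 5359/16526 = 104515/16526

104515/16526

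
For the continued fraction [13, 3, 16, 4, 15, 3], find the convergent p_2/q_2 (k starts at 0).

653/49

Using pₖ = aₖpₖ₋₁ + pₖ₋₂, qₖ = aₖqₖ₋₁ + qₖ₋₂ (with p₋₁=1, p₋₂=0, q₋₁=0, q₋₂=1):
  k=0: a=13, p=13, q=1
  k=1: a=3, p=40, q=3
  k=2: a=16, p=653, q=49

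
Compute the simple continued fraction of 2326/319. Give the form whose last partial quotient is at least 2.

2326 = 7×319 + 93
319 = 3×93 + 40
93 = 2×40 + 13
40 = 3×13 + 1
13 = 13×1 + 0  (stop)
So 2326/319 = [7; 3, 2, 3, 13].

[7; 3, 2, 3, 13]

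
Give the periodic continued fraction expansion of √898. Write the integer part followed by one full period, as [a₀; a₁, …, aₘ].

[29; 1, 28, 1, 58]

a₀ = ⌊√898⌋ = 29.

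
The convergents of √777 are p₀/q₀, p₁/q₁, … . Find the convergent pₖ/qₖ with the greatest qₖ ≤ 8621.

99457/3568

√777 = [27; 1, 6, 1, 54, …] (period length 4).
Convergents:
  p_0/q_0 = 27/1
  p_1/q_1 = 28/1
  p_2/q_2 = 195/7
  p_3/q_3 = 223/8
  p_4/q_4 = 12237/439
  p_5/q_5 = 12460/447
  p_6/q_6 = 86997/3121
  p_7/q_7 = 99457/3568
  p_8/q_8 = 5457675/195793
q_7 = 3568 ≤ 8621 < 195793 = q_8, so the answer is 99457/3568.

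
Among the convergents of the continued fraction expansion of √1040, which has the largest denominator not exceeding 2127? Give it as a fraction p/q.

33281/1032

√1040 = [32; 4, 64, …] (period length 2).
Convergents:
  p_0/q_0 = 32/1
  p_1/q_1 = 129/4
  p_2/q_2 = 8288/257
  p_3/q_3 = 33281/1032
  p_4/q_4 = 2138272/66305
q_3 = 1032 ≤ 2127 < 66305 = q_4, so the answer is 33281/1032.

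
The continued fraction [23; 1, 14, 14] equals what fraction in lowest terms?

5050/211

Using pₖ = aₖpₖ₋₁ + pₖ₋₂ and qₖ = aₖqₖ₋₁ + qₖ₋₂:
  k=0: a=23, p=23, q=1
  k=1: a=1, p=24, q=1
  k=2: a=14, p=359, q=15
  k=3: a=14, p=5050, q=211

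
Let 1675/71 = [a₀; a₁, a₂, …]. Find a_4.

1675 = 23·71 + 42   →  a_0 = 23
71 = 1·42 + 29   →  a_1 = 1
42 = 1·29 + 13   →  a_2 = 1
29 = 2·13 + 3   →  a_3 = 2
13 = 4·3 + 1   →  a_4 = 4

4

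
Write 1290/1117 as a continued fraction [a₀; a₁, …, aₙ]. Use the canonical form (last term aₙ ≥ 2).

[1; 6, 2, 5, 3, 1, 3]

1290 = 1*1117 + 173
1117 = 6*173 + 79
173 = 2*79 + 15
79 = 5*15 + 4
15 = 3*4 + 3
4 = 1*3 + 1
3 = 3*1 + 0  (stop)
So 1290/1117 = [1; 6, 2, 5, 3, 1, 3].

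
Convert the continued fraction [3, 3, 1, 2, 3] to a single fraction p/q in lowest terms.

121/37

Using pₖ = aₖpₖ₋₁ + pₖ₋₂ and qₖ = aₖqₖ₋₁ + qₖ₋₂:
  k=0: a=3, p=3, q=1
  k=1: a=3, p=10, q=3
  k=2: a=1, p=13, q=4
  k=3: a=2, p=36, q=11
  k=4: a=3, p=121, q=37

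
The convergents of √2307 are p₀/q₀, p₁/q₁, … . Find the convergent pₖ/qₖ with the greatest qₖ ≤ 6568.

√2307 = [48; 32, 96, …] (period length 2).
Convergents:
  p_0/q_0 = 48/1
  p_1/q_1 = 1537/32
  p_2/q_2 = 147600/3073
  p_3/q_3 = 4724737/98368
q_2 = 3073 ≤ 6568 < 98368 = q_3, so the answer is 147600/3073.

147600/3073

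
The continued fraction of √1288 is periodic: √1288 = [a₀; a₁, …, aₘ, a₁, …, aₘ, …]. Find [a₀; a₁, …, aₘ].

[35; 1, 7, 1, 70]

a₀ = ⌊√1288⌋ = 35.
With m₀=0, d₀=1 and mₖ₊₁ = dₖaₖ − mₖ, dₖ₊₁ = (n − mₖ₊₁²)/dₖ, aₖ₊₁ = ⌊(a₀+mₖ₊₁)/dₖ₊₁⌋:
  k=1: m=35, d=63, a=1
  k=2: m=28, d=8, a=7
  k=3: m=28, d=63, a=1
  k=4: m=35, d=1, a=70
d=1 and a=2a₀=70 at k=4, so the next step gives (m, d) = (35, 63) again — its k=1 value — and the period has length 4.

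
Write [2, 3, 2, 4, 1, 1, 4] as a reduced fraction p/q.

719/314

Using pₖ = aₖpₖ₋₁ + pₖ₋₂ and qₖ = aₖqₖ₋₁ + qₖ₋₂:
  k=0: a=2, p=2, q=1
  k=1: a=3, p=7, q=3
  k=2: a=2, p=16, q=7
  k=3: a=4, p=71, q=31
  k=4: a=1, p=87, q=38
  k=5: a=1, p=158, q=69
  k=6: a=4, p=719, q=314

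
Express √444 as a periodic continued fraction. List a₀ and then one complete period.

[21; 14, 42]

a₀ = ⌊√444⌋ = 21.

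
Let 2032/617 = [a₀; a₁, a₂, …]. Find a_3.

2032 = 3·617 + 181   →  a_0 = 3
617 = 3·181 + 74   →  a_1 = 3
181 = 2·74 + 33   →  a_2 = 2
74 = 2·33 + 8   →  a_3 = 2

2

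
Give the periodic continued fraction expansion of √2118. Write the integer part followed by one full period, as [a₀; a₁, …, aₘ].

a₀ = ⌊√2118⌋ = 46.
With m₀=0, d₀=1 and mₖ₊₁ = dₖaₖ − mₖ, dₖ₊₁ = (n − mₖ₊₁²)/dₖ, aₖ₊₁ = ⌊(a₀+mₖ₊₁)/dₖ₊₁⌋:
  k=1: m=46, d=2, a=46
  k=2: m=46, d=1, a=92
d=1 and a=2a₀=92 at k=2, so the next step gives (m, d) = (46, 2) again — its k=1 value — and the period has length 2.

[46; 46, 92]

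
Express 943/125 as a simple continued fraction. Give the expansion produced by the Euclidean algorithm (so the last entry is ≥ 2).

[7; 1, 1, 5, 5, 2]

943 = 7×125 + 68
125 = 1×68 + 57
68 = 1×57 + 11
57 = 5×11 + 2
11 = 5×2 + 1
2 = 2×1 + 0  (stop)
So 943/125 = [7; 1, 1, 5, 5, 2].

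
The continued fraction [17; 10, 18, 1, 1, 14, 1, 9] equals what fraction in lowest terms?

980449/57338

Using pₖ = aₖpₖ₋₁ + pₖ₋₂ and qₖ = aₖqₖ₋₁ + qₖ₋₂:
  k=0: a=17, p=17, q=1
  k=1: a=10, p=171, q=10
  k=2: a=18, p=3095, q=181
  k=3: a=1, p=3266, q=191
  k=4: a=1, p=6361, q=372
  k=5: a=14, p=92320, q=5399
  k=6: a=1, p=98681, q=5771
  k=7: a=9, p=980449, q=57338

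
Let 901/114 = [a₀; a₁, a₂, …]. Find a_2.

9

901 = 7·114 + 103   →  a_0 = 7
114 = 1·103 + 11   →  a_1 = 1
103 = 9·11 + 4   →  a_2 = 9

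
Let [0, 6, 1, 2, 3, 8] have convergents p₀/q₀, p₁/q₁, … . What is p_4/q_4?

Using pₖ = aₖpₖ₋₁ + pₖ₋₂, qₖ = aₖqₖ₋₁ + qₖ₋₂ (with p₋₁=1, p₋₂=0, q₋₁=0, q₋₂=1):
  k=0: a=0, p=0, q=1
  k=1: a=6, p=1, q=6
  k=2: a=1, p=1, q=7
  k=3: a=2, p=3, q=20
  k=4: a=3, p=10, q=67

10/67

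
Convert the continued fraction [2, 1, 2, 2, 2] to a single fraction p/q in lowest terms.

46/17

Fold from the inside: start with 2/1.
  2 + 1/2 = 5/2
  2 + 2/5 = 12/5
  1 + 5/12 = 17/12
  2 + 12/17 = 46/17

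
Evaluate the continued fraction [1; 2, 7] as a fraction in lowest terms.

Fold from the inside: start with 7/1.
  2 + 1/7 = 15/7
  1 + 7/15 = 22/15

22/15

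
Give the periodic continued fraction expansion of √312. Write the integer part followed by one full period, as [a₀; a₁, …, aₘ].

a₀ = ⌊√312⌋ = 17.
With m₀=0, d₀=1 and mₖ₊₁ = dₖaₖ − mₖ, dₖ₊₁ = (n − mₖ₊₁²)/dₖ, aₖ₊₁ = ⌊(a₀+mₖ₊₁)/dₖ₊₁⌋:
  k=1: m=17, d=23, a=1
  k=2: m=6, d=12, a=1
  k=3: m=6, d=23, a=1
  k=4: m=17, d=1, a=34
d=1 and a=2a₀=34 at k=4, so the next step gives (m, d) = (17, 23) again — its k=1 value — and the period has length 4.

[17; 1, 1, 1, 34]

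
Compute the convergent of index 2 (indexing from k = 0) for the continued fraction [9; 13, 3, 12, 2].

363/40

Using pₖ = aₖpₖ₋₁ + pₖ₋₂, qₖ = aₖqₖ₋₁ + qₖ₋₂ (with p₋₁=1, p₋₂=0, q₋₁=0, q₋₂=1):
  k=0: a=9, p=9, q=1
  k=1: a=13, p=118, q=13
  k=2: a=3, p=363, q=40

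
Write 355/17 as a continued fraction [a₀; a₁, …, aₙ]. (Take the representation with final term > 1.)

355 = 20×17 + 15
17 = 1×15 + 2
15 = 7×2 + 1
2 = 2×1 + 0  (stop)
So 355/17 = [20; 1, 7, 2].

[20; 1, 7, 2]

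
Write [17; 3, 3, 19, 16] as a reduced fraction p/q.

Fold from the inside: start with 16/1.
  19 + 1/16 = 305/16
  3 + 16/305 = 931/305
  3 + 305/931 = 3098/931
  17 + 931/3098 = 53597/3098

53597/3098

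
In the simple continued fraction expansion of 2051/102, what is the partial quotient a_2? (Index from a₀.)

3

2051 = 20·102 + 11   →  a_0 = 20
102 = 9·11 + 3   →  a_1 = 9
11 = 3·3 + 2   →  a_2 = 3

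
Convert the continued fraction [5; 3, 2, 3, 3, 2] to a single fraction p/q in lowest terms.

Using pₖ = aₖpₖ₋₁ + pₖ₋₂ and qₖ = aₖqₖ₋₁ + qₖ₋₂:
  k=0: a=5, p=5, q=1
  k=1: a=3, p=16, q=3
  k=2: a=2, p=37, q=7
  k=3: a=3, p=127, q=24
  k=4: a=3, p=418, q=79
  k=5: a=2, p=963, q=182

963/182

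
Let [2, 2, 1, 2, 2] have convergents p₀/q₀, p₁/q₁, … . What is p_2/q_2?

Using pₖ = aₖpₖ₋₁ + pₖ₋₂, qₖ = aₖqₖ₋₁ + qₖ₋₂ (with p₋₁=1, p₋₂=0, q₋₁=0, q₋₂=1):
  k=0: a=2, p=2, q=1
  k=1: a=2, p=5, q=2
  k=2: a=1, p=7, q=3

7/3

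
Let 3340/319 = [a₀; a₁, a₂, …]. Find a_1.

2

3340 = 10·319 + 150   →  a_0 = 10
319 = 2·150 + 19   →  a_1 = 2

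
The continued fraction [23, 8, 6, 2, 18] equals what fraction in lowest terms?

Using pₖ = aₖpₖ₋₁ + pₖ₋₂ and qₖ = aₖqₖ₋₁ + qₖ₋₂:
  k=0: a=23, p=23, q=1
  k=1: a=8, p=185, q=8
  k=2: a=6, p=1133, q=49
  k=3: a=2, p=2451, q=106
  k=4: a=18, p=45251, q=1957

45251/1957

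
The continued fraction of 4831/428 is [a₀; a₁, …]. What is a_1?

3

4831 = 11·428 + 123   →  a_0 = 11
428 = 3·123 + 59   →  a_1 = 3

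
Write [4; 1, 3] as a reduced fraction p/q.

19/4

Using pₖ = aₖpₖ₋₁ + pₖ₋₂ and qₖ = aₖqₖ₋₁ + qₖ₋₂:
  k=0: a=4, p=4, q=1
  k=1: a=1, p=5, q=1
  k=2: a=3, p=19, q=4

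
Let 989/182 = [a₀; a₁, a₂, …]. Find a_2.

989 = 5·182 + 79   →  a_0 = 5
182 = 2·79 + 24   →  a_1 = 2
79 = 3·24 + 7   →  a_2 = 3

3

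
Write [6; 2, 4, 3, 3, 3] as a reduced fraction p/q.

2044/317

Fold from the inside: start with 3/1.
  3 + 1/3 = 10/3
  3 + 3/10 = 33/10
  4 + 10/33 = 142/33
  2 + 33/142 = 317/142
  6 + 142/317 = 2044/317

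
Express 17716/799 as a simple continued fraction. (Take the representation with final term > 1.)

17716 = 22×799 + 138
799 = 5×138 + 109
138 = 1×109 + 29
109 = 3×29 + 22
29 = 1×22 + 7
22 = 3×7 + 1
7 = 7×1 + 0  (stop)
So 17716/799 = [22; 5, 1, 3, 1, 3, 7].

[22; 5, 1, 3, 1, 3, 7]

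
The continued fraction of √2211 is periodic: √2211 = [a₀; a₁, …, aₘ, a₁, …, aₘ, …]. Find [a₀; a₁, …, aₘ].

[47; 47, 94]

a₀ = ⌊√2211⌋ = 47.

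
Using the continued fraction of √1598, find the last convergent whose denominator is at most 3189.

√1598 = [39; 1, 38, 1, 78, …] (period length 4).
Convergents:
  p_0/q_0 = 39/1
  p_1/q_1 = 40/1
  p_2/q_2 = 1559/39
  p_3/q_3 = 1599/40
  p_4/q_4 = 126281/3159
  p_5/q_5 = 127880/3199
q_4 = 3159 ≤ 3189 < 3199 = q_5, so the answer is 126281/3159.

126281/3159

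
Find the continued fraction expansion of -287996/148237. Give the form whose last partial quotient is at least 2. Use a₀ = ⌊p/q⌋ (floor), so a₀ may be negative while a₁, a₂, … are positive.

[-2; 17, 2, 16, 17, 15]

-287996 = -2*148237 + 8478
148237 = 17*8478 + 4111
8478 = 2*4111 + 256
4111 = 16*256 + 15
256 = 17*15 + 1
15 = 15*1 + 0  (stop)
So -287996/148237 = [-2; 17, 2, 16, 17, 15].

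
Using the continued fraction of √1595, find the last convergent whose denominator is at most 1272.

50441/1263

√1595 = [39; 1, 14, 1, 78, …] (period length 4).
Convergents:
  p_0/q_0 = 39/1
  p_1/q_1 = 40/1
  p_2/q_2 = 599/15
  p_3/q_3 = 639/16
  p_4/q_4 = 50441/1263
  p_5/q_5 = 51080/1279
q_4 = 1263 ≤ 1272 < 1279 = q_5, so the answer is 50441/1263.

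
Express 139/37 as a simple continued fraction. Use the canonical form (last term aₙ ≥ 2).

139 = 3×37 + 28
37 = 1×28 + 9
28 = 3×9 + 1
9 = 9×1 + 0  (stop)
So 139/37 = [3; 1, 3, 9].

[3; 1, 3, 9]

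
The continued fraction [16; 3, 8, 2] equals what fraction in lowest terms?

865/53

Fold from the inside: start with 2/1.
  8 + 1/2 = 17/2
  3 + 2/17 = 53/17
  16 + 17/53 = 865/53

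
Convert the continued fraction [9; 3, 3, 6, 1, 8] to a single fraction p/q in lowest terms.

Fold from the inside: start with 8/1.
  1 + 1/8 = 9/8
  6 + 8/9 = 62/9
  3 + 9/62 = 195/62
  3 + 62/195 = 647/195
  9 + 195/647 = 6018/647

6018/647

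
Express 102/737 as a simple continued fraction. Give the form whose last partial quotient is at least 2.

102 = 0*737 + 102
737 = 7*102 + 23
102 = 4*23 + 10
23 = 2*10 + 3
10 = 3*3 + 1
3 = 3*1 + 0  (stop)
So 102/737 = [0; 7, 4, 2, 3, 3].

[0; 7, 4, 2, 3, 3]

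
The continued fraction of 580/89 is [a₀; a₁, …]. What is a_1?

1

580 = 6·89 + 46   →  a_0 = 6
89 = 1·46 + 43   →  a_1 = 1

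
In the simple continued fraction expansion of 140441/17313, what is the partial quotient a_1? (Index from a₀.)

140441 = 8·17313 + 1937   →  a_0 = 8
17313 = 8·1937 + 1817   →  a_1 = 8

8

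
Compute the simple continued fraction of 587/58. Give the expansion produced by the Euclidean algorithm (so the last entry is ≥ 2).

587 = 10*58 + 7
58 = 8*7 + 2
7 = 3*2 + 1
2 = 2*1 + 0  (stop)
So 587/58 = [10; 8, 3, 2].

[10; 8, 3, 2]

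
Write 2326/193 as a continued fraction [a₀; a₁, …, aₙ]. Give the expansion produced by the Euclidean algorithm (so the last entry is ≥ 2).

[12; 19, 3, 3]

2326 = 12*193 + 10
193 = 19*10 + 3
10 = 3*3 + 1
3 = 3*1 + 0  (stop)
So 2326/193 = [12; 19, 3, 3].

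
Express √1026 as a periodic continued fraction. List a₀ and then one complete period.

a₀ = ⌊√1026⌋ = 32.
With m₀=0, d₀=1 and mₖ₊₁ = dₖaₖ − mₖ, dₖ₊₁ = (n − mₖ₊₁²)/dₖ, aₖ₊₁ = ⌊(a₀+mₖ₊₁)/dₖ₊₁⌋:
  k=1: m=32, d=2, a=32
  k=2: m=32, d=1, a=64
d=1 and a=2a₀=64 at k=2, so the next step gives (m, d) = (32, 2) again — its k=1 value — and the period has length 2.

[32; 32, 64]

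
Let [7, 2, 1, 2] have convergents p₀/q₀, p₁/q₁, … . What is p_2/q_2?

Using pₖ = aₖpₖ₋₁ + pₖ₋₂, qₖ = aₖqₖ₋₁ + qₖ₋₂ (with p₋₁=1, p₋₂=0, q₋₁=0, q₋₂=1):
  k=0: a=7, p=7, q=1
  k=1: a=2, p=15, q=2
  k=2: a=1, p=22, q=3

22/3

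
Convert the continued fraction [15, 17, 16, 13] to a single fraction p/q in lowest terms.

Using pₖ = aₖpₖ₋₁ + pₖ₋₂ and qₖ = aₖqₖ₋₁ + qₖ₋₂:
  k=0: a=15, p=15, q=1
  k=1: a=17, p=256, q=17
  k=2: a=16, p=4111, q=273
  k=3: a=13, p=53699, q=3566

53699/3566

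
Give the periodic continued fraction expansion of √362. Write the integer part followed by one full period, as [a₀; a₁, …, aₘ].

[19; 38]

a₀ = ⌊√362⌋ = 19.
With m₀=0, d₀=1 and mₖ₊₁ = dₖaₖ − mₖ, dₖ₊₁ = (n − mₖ₊₁²)/dₖ, aₖ₊₁ = ⌊(a₀+mₖ₊₁)/dₖ₊₁⌋:
  k=1: m=19, d=1, a=38
d=1 and a=2a₀=38 at k=1, so the next step gives (m, d) = (19, 1) again — its k=1 value — and the period has length 1.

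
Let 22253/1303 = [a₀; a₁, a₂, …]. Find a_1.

22253 = 17·1303 + 102   →  a_0 = 17
1303 = 12·102 + 79   →  a_1 = 12

12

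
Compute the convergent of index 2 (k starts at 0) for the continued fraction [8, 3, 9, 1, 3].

Using pₖ = aₖpₖ₋₁ + pₖ₋₂, qₖ = aₖqₖ₋₁ + qₖ₋₂ (with p₋₁=1, p₋₂=0, q₋₁=0, q₋₂=1):
  k=0: a=8, p=8, q=1
  k=1: a=3, p=25, q=3
  k=2: a=9, p=233, q=28

233/28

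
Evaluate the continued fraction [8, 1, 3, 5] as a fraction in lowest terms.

184/21

Using pₖ = aₖpₖ₋₁ + pₖ₋₂ and qₖ = aₖqₖ₋₁ + qₖ₋₂:
  k=0: a=8, p=8, q=1
  k=1: a=1, p=9, q=1
  k=2: a=3, p=35, q=4
  k=3: a=5, p=184, q=21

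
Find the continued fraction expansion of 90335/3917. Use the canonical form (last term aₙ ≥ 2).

90335 = 23*3917 + 244
3917 = 16*244 + 13
244 = 18*13 + 10
13 = 1*10 + 3
10 = 3*3 + 1
3 = 3*1 + 0  (stop)
So 90335/3917 = [23; 16, 18, 1, 3, 3].

[23; 16, 18, 1, 3, 3]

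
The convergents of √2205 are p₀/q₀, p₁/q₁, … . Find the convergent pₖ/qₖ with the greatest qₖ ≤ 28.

√2205 = [46; 1, 22, 2, 22, 1, 92, …] (period length 6).
Convergents:
  p_0/q_0 = 46/1
  p_1/q_1 = 47/1
  p_2/q_2 = 1080/23
  p_3/q_3 = 2207/47
q_2 = 23 ≤ 28 < 47 = q_3, so the answer is 1080/23.

1080/23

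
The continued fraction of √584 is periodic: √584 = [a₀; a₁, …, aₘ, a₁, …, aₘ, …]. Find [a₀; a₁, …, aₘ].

a₀ = ⌊√584⌋ = 24.

[24; 6, 48]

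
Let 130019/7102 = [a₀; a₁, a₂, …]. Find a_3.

1

130019 = 18·7102 + 2183   →  a_0 = 18
7102 = 3·2183 + 553   →  a_1 = 3
2183 = 3·553 + 524   →  a_2 = 3
553 = 1·524 + 29   →  a_3 = 1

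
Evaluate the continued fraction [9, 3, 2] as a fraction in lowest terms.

65/7

Fold from the inside: start with 2/1.
  3 + 1/2 = 7/2
  9 + 2/7 = 65/7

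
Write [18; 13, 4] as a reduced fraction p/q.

Fold from the inside: start with 4/1.
  13 + 1/4 = 53/4
  18 + 4/53 = 958/53

958/53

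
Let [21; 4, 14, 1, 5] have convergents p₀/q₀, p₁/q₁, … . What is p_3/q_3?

1296/61

Using pₖ = aₖpₖ₋₁ + pₖ₋₂, qₖ = aₖqₖ₋₁ + qₖ₋₂ (with p₋₁=1, p₋₂=0, q₋₁=0, q₋₂=1):
  k=0: a=21, p=21, q=1
  k=1: a=4, p=85, q=4
  k=2: a=14, p=1211, q=57
  k=3: a=1, p=1296, q=61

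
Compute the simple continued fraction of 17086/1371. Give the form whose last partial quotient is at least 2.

17086 = 12×1371 + 634
1371 = 2×634 + 103
634 = 6×103 + 16
103 = 6×16 + 7
16 = 2×7 + 2
7 = 3×2 + 1
2 = 2×1 + 0  (stop)
So 17086/1371 = [12; 2, 6, 6, 2, 3, 2].

[12; 2, 6, 6, 2, 3, 2]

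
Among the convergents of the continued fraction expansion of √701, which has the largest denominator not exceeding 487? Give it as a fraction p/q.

11782/445

√701 = [26; 2, 10, 10, 2, 52, …] (period length 5).
Convergents:
  p_0/q_0 = 26/1
  p_1/q_1 = 53/2
  p_2/q_2 = 556/21
  p_3/q_3 = 5613/212
  p_4/q_4 = 11782/445
  p_5/q_5 = 618277/23352
q_4 = 445 ≤ 487 < 23352 = q_5, so the answer is 11782/445.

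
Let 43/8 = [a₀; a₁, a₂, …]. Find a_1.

43 = 5·8 + 3   →  a_0 = 5
8 = 2·3 + 2   →  a_1 = 2

2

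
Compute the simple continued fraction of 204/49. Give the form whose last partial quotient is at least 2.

[4; 6, 8]

204 = 4*49 + 8
49 = 6*8 + 1
8 = 8*1 + 0  (stop)
So 204/49 = [4; 6, 8].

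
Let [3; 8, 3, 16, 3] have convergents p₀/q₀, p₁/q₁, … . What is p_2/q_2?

Using pₖ = aₖpₖ₋₁ + pₖ₋₂, qₖ = aₖqₖ₋₁ + qₖ₋₂ (with p₋₁=1, p₋₂=0, q₋₁=0, q₋₂=1):
  k=0: a=3, p=3, q=1
  k=1: a=8, p=25, q=8
  k=2: a=3, p=78, q=25

78/25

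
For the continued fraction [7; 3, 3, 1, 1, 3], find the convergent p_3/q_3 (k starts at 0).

95/13

Using pₖ = aₖpₖ₋₁ + pₖ₋₂, qₖ = aₖqₖ₋₁ + qₖ₋₂ (with p₋₁=1, p₋₂=0, q₋₁=0, q₋₂=1):
  k=0: a=7, p=7, q=1
  k=1: a=3, p=22, q=3
  k=2: a=3, p=73, q=10
  k=3: a=1, p=95, q=13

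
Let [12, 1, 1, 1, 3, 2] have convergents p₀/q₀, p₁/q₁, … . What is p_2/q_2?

25/2

Using pₖ = aₖpₖ₋₁ + pₖ₋₂, qₖ = aₖqₖ₋₁ + qₖ₋₂ (with p₋₁=1, p₋₂=0, q₋₁=0, q₋₂=1):
  k=0: a=12, p=12, q=1
  k=1: a=1, p=13, q=1
  k=2: a=1, p=25, q=2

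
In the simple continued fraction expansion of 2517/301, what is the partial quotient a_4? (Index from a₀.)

5

2517 = 8·301 + 109   →  a_0 = 8
301 = 2·109 + 83   →  a_1 = 2
109 = 1·83 + 26   →  a_2 = 1
83 = 3·26 + 5   →  a_3 = 3
26 = 5·5 + 1   →  a_4 = 5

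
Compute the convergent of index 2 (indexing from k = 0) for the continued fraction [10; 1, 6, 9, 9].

Using pₖ = aₖpₖ₋₁ + pₖ₋₂, qₖ = aₖqₖ₋₁ + qₖ₋₂ (with p₋₁=1, p₋₂=0, q₋₁=0, q₋₂=1):
  k=0: a=10, p=10, q=1
  k=1: a=1, p=11, q=1
  k=2: a=6, p=76, q=7

76/7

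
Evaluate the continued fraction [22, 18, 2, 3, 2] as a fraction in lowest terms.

Fold from the inside: start with 2/1.
  3 + 1/2 = 7/2
  2 + 2/7 = 16/7
  18 + 7/16 = 295/16
  22 + 16/295 = 6506/295

6506/295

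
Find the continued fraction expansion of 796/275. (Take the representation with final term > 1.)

[2; 1, 8, 2, 14]

796 = 2×275 + 246
275 = 1×246 + 29
246 = 8×29 + 14
29 = 2×14 + 1
14 = 14×1 + 0  (stop)
So 796/275 = [2; 1, 8, 2, 14].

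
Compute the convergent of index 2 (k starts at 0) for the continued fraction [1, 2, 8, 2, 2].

25/17

Using pₖ = aₖpₖ₋₁ + pₖ₋₂, qₖ = aₖqₖ₋₁ + qₖ₋₂ (with p₋₁=1, p₋₂=0, q₋₁=0, q₋₂=1):
  k=0: a=1, p=1, q=1
  k=1: a=2, p=3, q=2
  k=2: a=8, p=25, q=17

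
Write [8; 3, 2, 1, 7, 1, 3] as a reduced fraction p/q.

Using pₖ = aₖpₖ₋₁ + pₖ₋₂ and qₖ = aₖqₖ₋₁ + qₖ₋₂:
  k=0: a=8, p=8, q=1
  k=1: a=3, p=25, q=3
  k=2: a=2, p=58, q=7
  k=3: a=1, p=83, q=10
  k=4: a=7, p=639, q=77
  k=5: a=1, p=722, q=87
  k=6: a=3, p=2805, q=338

2805/338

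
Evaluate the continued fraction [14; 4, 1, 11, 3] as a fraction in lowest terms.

Fold from the inside: start with 3/1.
  11 + 1/3 = 34/3
  1 + 3/34 = 37/34
  4 + 34/37 = 182/37
  14 + 37/182 = 2585/182

2585/182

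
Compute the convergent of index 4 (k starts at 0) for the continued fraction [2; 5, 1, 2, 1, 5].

50/23

Using pₖ = aₖpₖ₋₁ + pₖ₋₂, qₖ = aₖqₖ₋₁ + qₖ₋₂ (with p₋₁=1, p₋₂=0, q₋₁=0, q₋₂=1):
  k=0: a=2, p=2, q=1
  k=1: a=5, p=11, q=5
  k=2: a=1, p=13, q=6
  k=3: a=2, p=37, q=17
  k=4: a=1, p=50, q=23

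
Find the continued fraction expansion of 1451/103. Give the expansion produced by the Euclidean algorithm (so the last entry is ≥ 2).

1451 = 14·103 + 9
103 = 11·9 + 4
9 = 2·4 + 1
4 = 4·1 + 0  (stop)
So 1451/103 = [14; 11, 2, 4].

[14; 11, 2, 4]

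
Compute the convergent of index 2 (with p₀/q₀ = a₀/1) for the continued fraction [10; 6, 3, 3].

Using pₖ = aₖpₖ₋₁ + pₖ₋₂, qₖ = aₖqₖ₋₁ + qₖ₋₂ (with p₋₁=1, p₋₂=0, q₋₁=0, q₋₂=1):
  k=0: a=10, p=10, q=1
  k=1: a=6, p=61, q=6
  k=2: a=3, p=193, q=19

193/19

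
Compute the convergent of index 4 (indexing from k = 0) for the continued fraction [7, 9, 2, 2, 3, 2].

Using pₖ = aₖpₖ₋₁ + pₖ₋₂, qₖ = aₖqₖ₋₁ + qₖ₋₂ (with p₋₁=1, p₋₂=0, q₋₁=0, q₋₂=1):
  k=0: a=7, p=7, q=1
  k=1: a=9, p=64, q=9
  k=2: a=2, p=135, q=19
  k=3: a=2, p=334, q=47
  k=4: a=3, p=1137, q=160

1137/160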